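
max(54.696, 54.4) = 54.696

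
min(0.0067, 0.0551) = 0.0067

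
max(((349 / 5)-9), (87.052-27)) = 60.8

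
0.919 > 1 False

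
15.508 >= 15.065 True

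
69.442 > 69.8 False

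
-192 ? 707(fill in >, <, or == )<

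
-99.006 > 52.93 False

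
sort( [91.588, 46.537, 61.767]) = [46.537, 61.767, 91.588]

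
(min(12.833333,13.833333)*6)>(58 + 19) False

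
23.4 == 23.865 False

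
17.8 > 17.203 True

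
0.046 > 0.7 False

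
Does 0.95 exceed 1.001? No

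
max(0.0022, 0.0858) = 0.0858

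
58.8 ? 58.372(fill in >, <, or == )>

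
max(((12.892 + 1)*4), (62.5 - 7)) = 55.568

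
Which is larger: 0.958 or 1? 1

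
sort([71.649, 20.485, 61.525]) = [20.485, 61.525, 71.649]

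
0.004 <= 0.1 True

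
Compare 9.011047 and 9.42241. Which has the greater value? 9.42241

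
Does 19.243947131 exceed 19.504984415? No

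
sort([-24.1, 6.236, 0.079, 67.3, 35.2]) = [-24.1, 0.079, 6.236, 35.2, 67.3]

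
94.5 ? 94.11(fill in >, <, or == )>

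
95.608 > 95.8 False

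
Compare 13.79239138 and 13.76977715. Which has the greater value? 13.79239138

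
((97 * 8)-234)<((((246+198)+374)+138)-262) True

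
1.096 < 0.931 False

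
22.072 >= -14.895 True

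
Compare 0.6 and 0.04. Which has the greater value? 0.6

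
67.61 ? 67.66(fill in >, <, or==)<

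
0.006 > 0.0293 False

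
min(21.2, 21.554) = 21.2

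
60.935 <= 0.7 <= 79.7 False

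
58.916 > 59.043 False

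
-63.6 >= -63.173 False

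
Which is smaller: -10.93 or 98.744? -10.93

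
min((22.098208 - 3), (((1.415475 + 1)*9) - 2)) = 19.098208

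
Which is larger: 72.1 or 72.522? 72.522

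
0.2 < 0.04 False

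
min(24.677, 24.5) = 24.5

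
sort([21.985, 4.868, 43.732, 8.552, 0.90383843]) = [0.90383843, 4.868, 8.552, 21.985, 43.732]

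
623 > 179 True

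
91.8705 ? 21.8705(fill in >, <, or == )>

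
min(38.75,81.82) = 38.75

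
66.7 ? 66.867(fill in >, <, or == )<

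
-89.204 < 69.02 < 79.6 True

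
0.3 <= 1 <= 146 True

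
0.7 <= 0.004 False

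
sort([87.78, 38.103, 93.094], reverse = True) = [93.094, 87.78, 38.103]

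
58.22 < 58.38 True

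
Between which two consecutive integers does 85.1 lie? 85 and 86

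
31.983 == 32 False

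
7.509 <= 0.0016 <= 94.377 False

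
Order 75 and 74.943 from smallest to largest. 74.943, 75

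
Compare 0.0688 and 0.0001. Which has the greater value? 0.0688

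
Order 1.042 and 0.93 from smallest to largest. 0.93, 1.042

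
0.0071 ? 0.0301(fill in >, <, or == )<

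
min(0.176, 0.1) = 0.1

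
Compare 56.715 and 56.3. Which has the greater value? 56.715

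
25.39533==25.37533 False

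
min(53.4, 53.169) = 53.169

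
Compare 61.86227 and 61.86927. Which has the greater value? 61.86927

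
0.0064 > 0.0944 False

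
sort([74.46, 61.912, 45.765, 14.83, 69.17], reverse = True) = [74.46, 69.17, 61.912, 45.765, 14.83]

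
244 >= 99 True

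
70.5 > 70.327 True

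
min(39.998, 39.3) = 39.3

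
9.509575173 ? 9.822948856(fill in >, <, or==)<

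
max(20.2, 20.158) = 20.2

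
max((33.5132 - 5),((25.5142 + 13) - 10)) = 28.5142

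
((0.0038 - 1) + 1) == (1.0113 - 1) False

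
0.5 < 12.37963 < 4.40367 False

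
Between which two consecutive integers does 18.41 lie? 18 and 19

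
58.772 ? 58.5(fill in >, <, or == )>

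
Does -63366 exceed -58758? No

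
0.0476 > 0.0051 True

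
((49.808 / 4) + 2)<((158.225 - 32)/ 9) False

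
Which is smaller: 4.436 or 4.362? 4.362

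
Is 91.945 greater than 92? No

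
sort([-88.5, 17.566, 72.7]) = [-88.5, 17.566, 72.7]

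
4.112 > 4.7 False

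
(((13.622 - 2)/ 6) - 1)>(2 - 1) False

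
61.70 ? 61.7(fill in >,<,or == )==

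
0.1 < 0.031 False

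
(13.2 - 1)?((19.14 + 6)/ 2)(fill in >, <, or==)<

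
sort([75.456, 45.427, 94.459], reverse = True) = [94.459, 75.456, 45.427]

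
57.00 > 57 False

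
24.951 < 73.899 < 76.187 True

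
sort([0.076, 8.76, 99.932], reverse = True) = [99.932, 8.76, 0.076]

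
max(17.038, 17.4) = 17.4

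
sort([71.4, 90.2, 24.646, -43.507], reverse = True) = [90.2, 71.4, 24.646, -43.507]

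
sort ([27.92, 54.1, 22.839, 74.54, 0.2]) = [0.2, 22.839, 27.92, 54.1, 74.54]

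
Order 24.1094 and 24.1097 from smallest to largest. 24.1094, 24.1097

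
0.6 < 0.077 False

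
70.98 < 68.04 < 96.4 False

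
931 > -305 True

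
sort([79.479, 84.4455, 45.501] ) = [45.501, 79.479, 84.4455]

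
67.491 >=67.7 False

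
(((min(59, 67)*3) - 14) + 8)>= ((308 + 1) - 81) False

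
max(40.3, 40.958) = 40.958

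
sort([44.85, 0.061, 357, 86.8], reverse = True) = [357, 86.8, 44.85, 0.061]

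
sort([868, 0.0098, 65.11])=[0.0098, 65.11, 868]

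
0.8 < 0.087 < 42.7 False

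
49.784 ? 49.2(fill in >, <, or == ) >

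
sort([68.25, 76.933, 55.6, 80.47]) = [55.6, 68.25, 76.933, 80.47]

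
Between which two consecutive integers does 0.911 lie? 0 and 1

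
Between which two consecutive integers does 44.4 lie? 44 and 45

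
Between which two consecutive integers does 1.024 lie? 1 and 2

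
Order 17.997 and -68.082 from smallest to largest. -68.082, 17.997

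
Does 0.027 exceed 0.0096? Yes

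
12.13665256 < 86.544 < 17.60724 False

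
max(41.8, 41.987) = 41.987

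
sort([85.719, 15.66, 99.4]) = [15.66, 85.719, 99.4]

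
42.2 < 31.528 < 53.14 False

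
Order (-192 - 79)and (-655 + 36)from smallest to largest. (-655 + 36), (-192 - 79)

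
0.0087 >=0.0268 False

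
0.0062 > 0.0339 False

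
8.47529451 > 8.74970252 False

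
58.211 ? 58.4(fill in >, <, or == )<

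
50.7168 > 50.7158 True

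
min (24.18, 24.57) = 24.18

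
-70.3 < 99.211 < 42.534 False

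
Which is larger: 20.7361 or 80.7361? 80.7361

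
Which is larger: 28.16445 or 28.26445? 28.26445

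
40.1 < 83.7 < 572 True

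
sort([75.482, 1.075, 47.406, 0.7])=[0.7, 1.075, 47.406, 75.482]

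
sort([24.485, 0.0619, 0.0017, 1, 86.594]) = [0.0017, 0.0619, 1, 24.485, 86.594]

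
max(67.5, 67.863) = 67.863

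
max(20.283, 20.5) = 20.5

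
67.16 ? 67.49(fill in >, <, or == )<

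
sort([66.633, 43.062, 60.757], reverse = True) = [66.633, 60.757, 43.062]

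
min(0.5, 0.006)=0.006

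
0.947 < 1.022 True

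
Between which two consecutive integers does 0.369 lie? 0 and 1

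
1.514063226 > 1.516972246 False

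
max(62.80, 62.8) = 62.8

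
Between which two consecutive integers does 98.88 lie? 98 and 99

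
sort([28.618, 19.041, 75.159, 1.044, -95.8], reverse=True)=[75.159, 28.618, 19.041, 1.044, -95.8]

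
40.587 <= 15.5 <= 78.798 False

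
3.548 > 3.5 True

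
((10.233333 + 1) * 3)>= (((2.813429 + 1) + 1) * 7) True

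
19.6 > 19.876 False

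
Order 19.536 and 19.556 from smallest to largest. 19.536, 19.556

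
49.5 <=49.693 True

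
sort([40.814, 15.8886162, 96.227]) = [15.8886162, 40.814, 96.227]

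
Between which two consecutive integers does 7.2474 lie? 7 and 8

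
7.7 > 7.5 True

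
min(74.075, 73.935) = 73.935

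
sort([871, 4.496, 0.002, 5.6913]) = [0.002, 4.496, 5.6913, 871]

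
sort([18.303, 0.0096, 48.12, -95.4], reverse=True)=[48.12, 18.303, 0.0096, -95.4]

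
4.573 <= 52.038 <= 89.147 True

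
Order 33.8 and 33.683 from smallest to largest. 33.683, 33.8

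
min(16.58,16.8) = 16.58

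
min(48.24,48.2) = 48.2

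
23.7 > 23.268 True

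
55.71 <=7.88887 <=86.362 False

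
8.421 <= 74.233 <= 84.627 True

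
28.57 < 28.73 True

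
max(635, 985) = 985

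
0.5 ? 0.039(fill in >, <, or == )>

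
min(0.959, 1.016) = 0.959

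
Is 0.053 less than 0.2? Yes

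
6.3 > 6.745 False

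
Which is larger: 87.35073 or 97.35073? 97.35073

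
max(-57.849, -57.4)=-57.4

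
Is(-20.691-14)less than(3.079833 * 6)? Yes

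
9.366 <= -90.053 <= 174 False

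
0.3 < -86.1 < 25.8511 False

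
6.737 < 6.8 True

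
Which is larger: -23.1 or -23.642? -23.1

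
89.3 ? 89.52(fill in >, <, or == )<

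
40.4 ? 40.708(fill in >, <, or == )<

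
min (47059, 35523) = 35523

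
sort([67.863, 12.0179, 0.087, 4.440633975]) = [0.087, 4.440633975, 12.0179, 67.863]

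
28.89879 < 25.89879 False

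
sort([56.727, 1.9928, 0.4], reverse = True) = [56.727, 1.9928, 0.4]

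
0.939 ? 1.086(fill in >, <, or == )<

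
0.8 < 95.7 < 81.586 False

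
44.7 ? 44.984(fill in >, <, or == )<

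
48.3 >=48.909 False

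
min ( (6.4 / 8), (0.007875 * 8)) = 0.063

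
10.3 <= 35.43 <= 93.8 True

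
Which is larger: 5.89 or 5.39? 5.89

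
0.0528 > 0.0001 True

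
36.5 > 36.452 True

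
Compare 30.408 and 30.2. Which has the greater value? 30.408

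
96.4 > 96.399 True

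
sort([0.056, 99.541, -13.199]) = [-13.199, 0.056, 99.541]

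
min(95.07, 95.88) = 95.07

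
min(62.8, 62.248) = 62.248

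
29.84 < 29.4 False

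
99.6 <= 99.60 True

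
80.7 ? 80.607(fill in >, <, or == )>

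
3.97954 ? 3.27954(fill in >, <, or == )>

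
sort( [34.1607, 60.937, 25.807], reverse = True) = [60.937, 34.1607, 25.807]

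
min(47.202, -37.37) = -37.37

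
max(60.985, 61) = 61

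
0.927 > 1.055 False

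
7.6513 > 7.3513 True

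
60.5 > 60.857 False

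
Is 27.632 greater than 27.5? Yes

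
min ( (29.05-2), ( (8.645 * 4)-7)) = 27.05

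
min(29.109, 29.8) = 29.109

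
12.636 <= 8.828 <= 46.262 False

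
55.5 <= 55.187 False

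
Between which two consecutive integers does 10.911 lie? 10 and 11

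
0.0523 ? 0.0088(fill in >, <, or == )>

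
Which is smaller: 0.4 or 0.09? 0.09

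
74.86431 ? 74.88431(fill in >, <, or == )<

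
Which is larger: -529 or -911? -529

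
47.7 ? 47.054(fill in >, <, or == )>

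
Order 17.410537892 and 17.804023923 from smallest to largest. 17.410537892, 17.804023923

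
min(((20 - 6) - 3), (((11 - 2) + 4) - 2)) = 11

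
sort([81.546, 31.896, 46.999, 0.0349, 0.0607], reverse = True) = [81.546, 46.999, 31.896, 0.0607, 0.0349]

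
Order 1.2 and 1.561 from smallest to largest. 1.2, 1.561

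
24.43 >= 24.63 False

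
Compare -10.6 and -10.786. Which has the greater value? -10.6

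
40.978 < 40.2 False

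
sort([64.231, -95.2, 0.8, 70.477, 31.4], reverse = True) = [70.477, 64.231, 31.4, 0.8, -95.2]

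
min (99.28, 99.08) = 99.08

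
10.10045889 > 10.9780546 False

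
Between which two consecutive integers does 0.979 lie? 0 and 1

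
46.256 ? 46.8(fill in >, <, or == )<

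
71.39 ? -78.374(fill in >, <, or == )>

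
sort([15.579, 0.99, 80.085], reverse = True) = [80.085, 15.579, 0.99]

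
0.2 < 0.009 False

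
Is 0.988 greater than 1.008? No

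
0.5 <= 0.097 False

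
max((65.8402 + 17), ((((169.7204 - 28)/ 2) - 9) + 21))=82.8602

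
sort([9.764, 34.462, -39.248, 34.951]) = [-39.248, 9.764, 34.462, 34.951]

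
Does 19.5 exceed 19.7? No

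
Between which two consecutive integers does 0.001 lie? 0 and 1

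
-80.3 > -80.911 True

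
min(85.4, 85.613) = 85.4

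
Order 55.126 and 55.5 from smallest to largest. 55.126, 55.5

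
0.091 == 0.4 False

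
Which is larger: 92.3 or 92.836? 92.836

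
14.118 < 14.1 False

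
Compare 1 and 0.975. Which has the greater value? 1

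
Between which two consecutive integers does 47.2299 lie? 47 and 48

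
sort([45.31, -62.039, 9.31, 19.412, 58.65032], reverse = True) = [58.65032, 45.31, 19.412, 9.31, -62.039]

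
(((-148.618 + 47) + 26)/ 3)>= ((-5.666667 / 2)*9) True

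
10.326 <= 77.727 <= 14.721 False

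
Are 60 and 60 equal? Yes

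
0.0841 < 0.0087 False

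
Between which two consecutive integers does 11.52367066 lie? 11 and 12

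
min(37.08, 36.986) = 36.986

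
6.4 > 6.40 False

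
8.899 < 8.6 False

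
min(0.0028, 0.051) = 0.0028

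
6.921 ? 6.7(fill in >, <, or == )>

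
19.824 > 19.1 True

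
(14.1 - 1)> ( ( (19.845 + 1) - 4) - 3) False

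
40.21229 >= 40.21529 False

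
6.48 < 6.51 True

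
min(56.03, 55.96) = 55.96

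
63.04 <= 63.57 True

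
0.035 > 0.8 False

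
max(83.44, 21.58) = 83.44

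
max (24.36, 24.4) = 24.4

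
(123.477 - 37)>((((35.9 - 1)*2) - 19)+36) False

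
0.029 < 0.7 True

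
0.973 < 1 True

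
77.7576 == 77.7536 False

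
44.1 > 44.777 False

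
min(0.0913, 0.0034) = 0.0034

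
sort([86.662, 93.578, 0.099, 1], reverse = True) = [93.578, 86.662, 1, 0.099]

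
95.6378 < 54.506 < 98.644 False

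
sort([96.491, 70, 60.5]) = [60.5, 70, 96.491]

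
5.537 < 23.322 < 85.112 True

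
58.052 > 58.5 False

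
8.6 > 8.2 True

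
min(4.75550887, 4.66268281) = 4.66268281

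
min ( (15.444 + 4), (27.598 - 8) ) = 19.444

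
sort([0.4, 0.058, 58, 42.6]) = [0.058, 0.4, 42.6, 58]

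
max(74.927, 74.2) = 74.927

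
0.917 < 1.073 True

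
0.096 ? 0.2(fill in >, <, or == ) <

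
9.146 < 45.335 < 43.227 False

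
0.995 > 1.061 False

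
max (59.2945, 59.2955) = 59.2955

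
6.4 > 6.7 False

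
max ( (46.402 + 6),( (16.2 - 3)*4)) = 52.8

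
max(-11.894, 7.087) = 7.087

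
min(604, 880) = 604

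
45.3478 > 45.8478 False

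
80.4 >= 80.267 True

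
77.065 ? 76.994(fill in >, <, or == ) >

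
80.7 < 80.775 True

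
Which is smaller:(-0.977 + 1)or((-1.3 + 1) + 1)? (-0.977 + 1)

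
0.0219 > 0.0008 True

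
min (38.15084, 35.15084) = 35.15084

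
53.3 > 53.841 False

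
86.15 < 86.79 True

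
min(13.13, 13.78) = 13.13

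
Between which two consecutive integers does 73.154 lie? 73 and 74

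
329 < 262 False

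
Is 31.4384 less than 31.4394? Yes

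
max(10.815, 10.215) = 10.815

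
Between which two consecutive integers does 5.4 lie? 5 and 6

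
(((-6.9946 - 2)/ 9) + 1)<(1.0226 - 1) True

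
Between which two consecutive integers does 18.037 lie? 18 and 19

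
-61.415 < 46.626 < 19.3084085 False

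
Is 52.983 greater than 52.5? Yes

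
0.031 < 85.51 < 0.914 False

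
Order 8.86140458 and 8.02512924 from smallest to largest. 8.02512924, 8.86140458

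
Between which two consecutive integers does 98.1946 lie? 98 and 99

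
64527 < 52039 False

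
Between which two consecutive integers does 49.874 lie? 49 and 50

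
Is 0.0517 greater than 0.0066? Yes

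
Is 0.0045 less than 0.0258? Yes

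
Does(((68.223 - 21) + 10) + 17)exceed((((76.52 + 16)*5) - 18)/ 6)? Yes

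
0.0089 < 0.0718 True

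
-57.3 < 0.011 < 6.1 True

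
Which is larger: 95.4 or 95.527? 95.527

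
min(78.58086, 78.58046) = 78.58046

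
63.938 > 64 False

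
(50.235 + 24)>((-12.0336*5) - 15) True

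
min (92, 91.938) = 91.938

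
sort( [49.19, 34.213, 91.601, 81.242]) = [34.213, 49.19, 81.242, 91.601]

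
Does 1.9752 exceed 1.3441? Yes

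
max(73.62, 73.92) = 73.92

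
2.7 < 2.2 False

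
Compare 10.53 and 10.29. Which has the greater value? 10.53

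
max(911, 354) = 911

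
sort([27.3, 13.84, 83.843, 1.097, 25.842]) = [1.097, 13.84, 25.842, 27.3, 83.843]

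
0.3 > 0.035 True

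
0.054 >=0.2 False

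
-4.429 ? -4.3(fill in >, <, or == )<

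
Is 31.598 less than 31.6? Yes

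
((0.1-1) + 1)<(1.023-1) False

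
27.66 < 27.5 False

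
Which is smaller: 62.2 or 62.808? 62.2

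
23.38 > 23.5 False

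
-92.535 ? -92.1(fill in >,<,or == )<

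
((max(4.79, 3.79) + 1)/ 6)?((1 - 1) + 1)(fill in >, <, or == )<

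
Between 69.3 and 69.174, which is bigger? 69.3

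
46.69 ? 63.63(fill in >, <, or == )<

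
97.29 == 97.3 False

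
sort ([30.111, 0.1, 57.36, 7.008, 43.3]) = [0.1, 7.008, 30.111, 43.3, 57.36]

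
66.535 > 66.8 False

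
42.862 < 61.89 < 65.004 True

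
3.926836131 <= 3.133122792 False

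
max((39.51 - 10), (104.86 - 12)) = 92.86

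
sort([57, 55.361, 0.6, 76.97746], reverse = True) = [76.97746, 57, 55.361, 0.6]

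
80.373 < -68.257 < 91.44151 False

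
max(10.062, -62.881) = 10.062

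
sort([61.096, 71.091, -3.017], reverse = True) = [71.091, 61.096, -3.017]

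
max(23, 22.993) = 23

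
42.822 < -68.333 False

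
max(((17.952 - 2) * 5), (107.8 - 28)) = 79.8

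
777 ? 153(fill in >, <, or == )>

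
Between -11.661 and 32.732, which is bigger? 32.732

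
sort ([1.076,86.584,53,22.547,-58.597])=[-58.597,1.076,22.547,53,86.584]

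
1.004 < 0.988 False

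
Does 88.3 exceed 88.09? Yes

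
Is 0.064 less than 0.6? Yes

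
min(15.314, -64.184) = -64.184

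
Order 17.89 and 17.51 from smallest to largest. 17.51, 17.89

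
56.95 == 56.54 False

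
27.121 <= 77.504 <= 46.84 False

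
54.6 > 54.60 False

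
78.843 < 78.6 False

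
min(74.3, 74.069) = 74.069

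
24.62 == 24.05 False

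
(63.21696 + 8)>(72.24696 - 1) False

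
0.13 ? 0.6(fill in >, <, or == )<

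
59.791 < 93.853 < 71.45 False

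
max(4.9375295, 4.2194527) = 4.9375295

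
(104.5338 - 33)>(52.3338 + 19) True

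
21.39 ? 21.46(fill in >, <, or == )<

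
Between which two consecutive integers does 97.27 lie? 97 and 98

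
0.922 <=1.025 True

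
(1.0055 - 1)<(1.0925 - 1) True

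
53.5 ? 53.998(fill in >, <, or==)<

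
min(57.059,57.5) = 57.059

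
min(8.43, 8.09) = 8.09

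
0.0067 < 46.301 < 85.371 True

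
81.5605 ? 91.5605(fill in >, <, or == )<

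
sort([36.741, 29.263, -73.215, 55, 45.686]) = [-73.215, 29.263, 36.741, 45.686, 55]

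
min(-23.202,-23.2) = -23.202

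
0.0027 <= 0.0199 True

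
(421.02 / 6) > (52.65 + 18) False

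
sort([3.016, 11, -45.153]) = [-45.153, 3.016, 11]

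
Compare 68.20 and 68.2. They are equal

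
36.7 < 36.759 True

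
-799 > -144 False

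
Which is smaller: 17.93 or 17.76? 17.76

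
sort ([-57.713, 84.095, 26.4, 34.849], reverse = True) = [84.095, 34.849, 26.4, -57.713]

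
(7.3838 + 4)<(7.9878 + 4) True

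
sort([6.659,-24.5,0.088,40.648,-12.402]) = [-24.5,-12.402,0.088,6.659,40.648]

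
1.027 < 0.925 False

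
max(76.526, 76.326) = 76.526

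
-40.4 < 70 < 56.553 False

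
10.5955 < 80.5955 True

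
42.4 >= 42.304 True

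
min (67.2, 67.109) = 67.109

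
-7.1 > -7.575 True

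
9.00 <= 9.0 True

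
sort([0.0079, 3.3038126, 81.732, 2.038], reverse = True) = [81.732, 3.3038126, 2.038, 0.0079]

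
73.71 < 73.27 False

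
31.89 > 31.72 True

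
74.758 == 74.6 False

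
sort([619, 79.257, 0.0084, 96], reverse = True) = [619, 96, 79.257, 0.0084]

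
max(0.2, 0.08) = 0.2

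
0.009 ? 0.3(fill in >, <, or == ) <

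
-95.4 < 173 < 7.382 False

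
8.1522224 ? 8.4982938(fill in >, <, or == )<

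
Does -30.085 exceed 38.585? No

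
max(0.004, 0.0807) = 0.0807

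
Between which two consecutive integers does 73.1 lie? 73 and 74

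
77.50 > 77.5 False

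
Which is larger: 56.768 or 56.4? 56.768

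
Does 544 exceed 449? Yes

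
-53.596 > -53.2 False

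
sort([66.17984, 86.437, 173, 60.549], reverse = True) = [173, 86.437, 66.17984, 60.549]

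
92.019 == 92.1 False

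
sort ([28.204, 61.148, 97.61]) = [28.204, 61.148, 97.61]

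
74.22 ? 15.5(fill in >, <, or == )>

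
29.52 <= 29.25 False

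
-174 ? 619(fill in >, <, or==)<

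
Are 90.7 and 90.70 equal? Yes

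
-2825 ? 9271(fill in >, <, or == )<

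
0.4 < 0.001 False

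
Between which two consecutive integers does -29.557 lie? -30 and -29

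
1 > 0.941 True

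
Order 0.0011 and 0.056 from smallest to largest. 0.0011, 0.056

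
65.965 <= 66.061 True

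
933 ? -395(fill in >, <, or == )>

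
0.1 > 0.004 True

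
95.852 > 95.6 True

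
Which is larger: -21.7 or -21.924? -21.7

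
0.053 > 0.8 False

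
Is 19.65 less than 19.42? No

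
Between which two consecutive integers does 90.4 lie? 90 and 91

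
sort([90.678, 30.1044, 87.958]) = [30.1044, 87.958, 90.678]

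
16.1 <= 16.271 True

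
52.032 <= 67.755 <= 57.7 False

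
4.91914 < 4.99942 True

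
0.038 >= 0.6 False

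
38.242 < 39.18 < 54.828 True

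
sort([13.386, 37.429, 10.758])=[10.758, 13.386, 37.429]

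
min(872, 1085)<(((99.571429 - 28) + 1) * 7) False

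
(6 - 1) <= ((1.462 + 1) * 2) False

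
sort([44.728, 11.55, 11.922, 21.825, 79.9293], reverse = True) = [79.9293, 44.728, 21.825, 11.922, 11.55]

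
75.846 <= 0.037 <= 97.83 False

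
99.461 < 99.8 True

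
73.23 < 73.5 True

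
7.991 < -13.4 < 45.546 False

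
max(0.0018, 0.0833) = 0.0833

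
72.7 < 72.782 True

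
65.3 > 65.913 False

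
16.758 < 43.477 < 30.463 False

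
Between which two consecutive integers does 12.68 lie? 12 and 13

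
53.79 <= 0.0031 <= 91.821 False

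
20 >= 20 True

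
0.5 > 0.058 True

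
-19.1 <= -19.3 False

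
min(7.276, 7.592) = 7.276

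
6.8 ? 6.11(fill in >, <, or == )>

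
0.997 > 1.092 False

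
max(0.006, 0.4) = 0.4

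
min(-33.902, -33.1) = -33.902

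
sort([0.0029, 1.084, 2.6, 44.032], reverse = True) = [44.032, 2.6, 1.084, 0.0029]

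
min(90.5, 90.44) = 90.44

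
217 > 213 True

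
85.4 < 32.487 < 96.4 False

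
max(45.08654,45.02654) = 45.08654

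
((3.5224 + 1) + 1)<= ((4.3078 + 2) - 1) False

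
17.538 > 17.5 True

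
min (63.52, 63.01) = 63.01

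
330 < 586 True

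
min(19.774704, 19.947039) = 19.774704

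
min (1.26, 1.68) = 1.26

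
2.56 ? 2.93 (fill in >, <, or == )<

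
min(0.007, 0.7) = 0.007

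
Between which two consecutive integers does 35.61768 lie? 35 and 36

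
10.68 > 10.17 True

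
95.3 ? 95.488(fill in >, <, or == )<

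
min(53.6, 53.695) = 53.6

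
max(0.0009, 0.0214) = 0.0214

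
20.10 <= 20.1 True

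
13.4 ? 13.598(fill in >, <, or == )<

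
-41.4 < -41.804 False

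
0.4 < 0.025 False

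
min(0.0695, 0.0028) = 0.0028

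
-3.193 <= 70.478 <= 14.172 False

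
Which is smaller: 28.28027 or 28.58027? 28.28027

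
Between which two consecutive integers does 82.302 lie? 82 and 83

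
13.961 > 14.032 False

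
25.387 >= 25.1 True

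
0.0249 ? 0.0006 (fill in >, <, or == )>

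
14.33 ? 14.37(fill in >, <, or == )<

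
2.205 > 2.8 False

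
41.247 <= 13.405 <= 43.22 False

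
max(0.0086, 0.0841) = 0.0841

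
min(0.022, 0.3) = 0.022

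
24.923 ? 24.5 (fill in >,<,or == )>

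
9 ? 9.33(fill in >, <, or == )<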